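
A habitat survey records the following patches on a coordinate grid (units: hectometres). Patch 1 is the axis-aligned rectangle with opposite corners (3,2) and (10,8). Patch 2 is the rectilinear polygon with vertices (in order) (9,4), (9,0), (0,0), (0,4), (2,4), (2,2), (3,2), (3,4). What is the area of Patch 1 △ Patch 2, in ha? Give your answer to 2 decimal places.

|Patch 1| = 42, |Patch 2| = 34, |Patch 1∩Patch 2| = 12.
|Patch 1 △ Patch 2| = |Patch 1| + |Patch 2| − 2·|Patch 1∩Patch 2| = 42 + 34 − 24 = 52.00.

52.00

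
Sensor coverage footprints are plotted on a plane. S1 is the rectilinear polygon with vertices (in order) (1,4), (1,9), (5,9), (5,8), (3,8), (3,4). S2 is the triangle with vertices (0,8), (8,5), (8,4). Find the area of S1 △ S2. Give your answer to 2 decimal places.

15.00

|S1| = 12, |S2| = 4, |S1∩S2| = 0.5.
|S1 △ S2| = |S1| + |S2| − 2·|S1∩S2| = 12 + 4 − 1 = 15.00.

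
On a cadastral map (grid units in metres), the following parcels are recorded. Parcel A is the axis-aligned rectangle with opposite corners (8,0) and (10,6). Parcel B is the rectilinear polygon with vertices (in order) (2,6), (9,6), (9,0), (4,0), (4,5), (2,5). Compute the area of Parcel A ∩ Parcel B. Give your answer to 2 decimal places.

6.00

The intersection is the polygon with vertices (9,6), (9,0), (8,0), (8,6).
By the shoelace formula its area is 6.00.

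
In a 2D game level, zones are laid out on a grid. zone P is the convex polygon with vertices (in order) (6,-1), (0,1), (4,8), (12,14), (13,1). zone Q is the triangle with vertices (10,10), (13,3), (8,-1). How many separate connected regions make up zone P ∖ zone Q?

zone P ∖ zone Q splits into 2 disjoint pieces (area 86.5848, area 3.744).

2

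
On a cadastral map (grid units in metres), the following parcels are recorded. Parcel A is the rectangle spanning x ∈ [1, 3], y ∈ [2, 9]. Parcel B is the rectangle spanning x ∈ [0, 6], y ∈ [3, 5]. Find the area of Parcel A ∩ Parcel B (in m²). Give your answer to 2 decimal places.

4.00

|Parcel A∩Parcel B|: x∈[1,3], y∈[3,5] → 2·2 = 4.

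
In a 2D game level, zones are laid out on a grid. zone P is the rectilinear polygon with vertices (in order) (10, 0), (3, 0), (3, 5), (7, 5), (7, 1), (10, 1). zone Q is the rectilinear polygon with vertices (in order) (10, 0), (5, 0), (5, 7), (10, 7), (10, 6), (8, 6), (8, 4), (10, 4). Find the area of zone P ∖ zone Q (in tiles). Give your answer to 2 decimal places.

10.00

|zone P| = 23, |zone P∩zone Q| = 13.
|zone P ∖ zone Q| = |zone P| − |zone P∩zone Q| = 23 − 13 = 10.00.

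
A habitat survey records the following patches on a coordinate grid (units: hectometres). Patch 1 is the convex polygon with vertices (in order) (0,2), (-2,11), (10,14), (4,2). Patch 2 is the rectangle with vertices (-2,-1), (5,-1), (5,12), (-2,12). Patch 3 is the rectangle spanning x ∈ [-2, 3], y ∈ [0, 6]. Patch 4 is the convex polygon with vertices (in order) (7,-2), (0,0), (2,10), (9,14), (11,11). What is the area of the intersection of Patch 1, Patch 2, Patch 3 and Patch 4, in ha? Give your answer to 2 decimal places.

The intersection is the polygon with vertices (3,6), (3,2), (0.4,2), (1.2,6).
By the shoelace formula its area is 8.80.

8.80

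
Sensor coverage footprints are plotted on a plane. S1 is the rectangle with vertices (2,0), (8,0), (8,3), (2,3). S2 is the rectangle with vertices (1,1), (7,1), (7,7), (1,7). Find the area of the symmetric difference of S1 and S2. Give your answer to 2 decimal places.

34.00

|S1∩S2|: x∈[2,7], y∈[1,3] → 5·2 = 10.
|S1 △ S2| = |S1| + |S2| − 2·|S1∩S2| = 18 + 36 − 20 = 34.00.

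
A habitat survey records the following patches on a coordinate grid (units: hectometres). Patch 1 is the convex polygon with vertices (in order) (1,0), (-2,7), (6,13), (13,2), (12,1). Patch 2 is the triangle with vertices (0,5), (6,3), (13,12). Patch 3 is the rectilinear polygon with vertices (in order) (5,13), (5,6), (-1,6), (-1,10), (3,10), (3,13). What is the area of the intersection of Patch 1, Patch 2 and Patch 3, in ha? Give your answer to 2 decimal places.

2.66

The intersection is the polygon with vertices (5,7.692), (5,6), (1.857,6).
By the shoelace formula its area is 2.66.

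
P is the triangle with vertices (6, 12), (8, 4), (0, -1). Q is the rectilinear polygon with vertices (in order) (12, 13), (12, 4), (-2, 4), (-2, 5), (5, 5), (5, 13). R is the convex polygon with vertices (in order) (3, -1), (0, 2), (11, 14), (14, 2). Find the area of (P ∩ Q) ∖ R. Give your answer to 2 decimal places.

4.09

|P ∩ Q| = 17.3782.
|(P ∩ Q) ∩ R| = 13.2895.
|(P ∩ Q) ∖ R| = 17.3782 − 13.2895 = 4.09.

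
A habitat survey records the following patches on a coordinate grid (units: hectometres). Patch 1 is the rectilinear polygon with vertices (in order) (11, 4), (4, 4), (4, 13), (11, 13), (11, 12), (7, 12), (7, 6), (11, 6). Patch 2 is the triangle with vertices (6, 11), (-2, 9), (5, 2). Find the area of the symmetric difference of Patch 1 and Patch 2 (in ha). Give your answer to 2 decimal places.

52.44

|Patch 1| = 39, |Patch 2| = 35, |Patch 1∩Patch 2| = 10.7778.
|Patch 1 △ Patch 2| = |Patch 1| + |Patch 2| − 2·|Patch 1∩Patch 2| = 39 + 35 − 21.5556 = 52.44.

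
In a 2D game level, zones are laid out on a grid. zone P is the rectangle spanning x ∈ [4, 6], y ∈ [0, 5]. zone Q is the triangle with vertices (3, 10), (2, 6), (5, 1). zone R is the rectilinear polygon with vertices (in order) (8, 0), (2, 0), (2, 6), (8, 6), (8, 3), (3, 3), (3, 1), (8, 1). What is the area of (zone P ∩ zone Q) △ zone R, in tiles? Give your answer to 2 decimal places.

26.06

|zone P ∩ zone Q| = 1.3889.
|(zone P ∩ zone Q) ∩ zone R| = 0.6667.
|(zone P ∩ zone Q) △ zone R| = 1.3889 + 26 − 1.3333 = 26.06.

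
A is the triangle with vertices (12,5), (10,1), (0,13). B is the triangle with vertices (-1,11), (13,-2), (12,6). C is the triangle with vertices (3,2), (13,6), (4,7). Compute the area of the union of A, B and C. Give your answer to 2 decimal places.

64.52

By inclusion–exclusion:
Individual areas: |A| = 32, |B| = 49.5, |C| = 23.
|A∩B| = 25.4065.
|A∩C| = 9.6508.
|B∩C| = 14.5731.
|A∩B∩C| = 9.6508.
|A ∪ B ∪ C| = 104.5 − 49.6304 + 9.6508 = 64.52.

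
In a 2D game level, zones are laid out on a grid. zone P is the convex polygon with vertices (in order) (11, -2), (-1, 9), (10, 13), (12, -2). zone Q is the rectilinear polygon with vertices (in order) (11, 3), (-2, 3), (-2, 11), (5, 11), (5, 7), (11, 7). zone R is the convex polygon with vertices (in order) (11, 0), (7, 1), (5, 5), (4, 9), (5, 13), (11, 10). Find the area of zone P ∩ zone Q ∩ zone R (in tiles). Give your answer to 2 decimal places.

26.35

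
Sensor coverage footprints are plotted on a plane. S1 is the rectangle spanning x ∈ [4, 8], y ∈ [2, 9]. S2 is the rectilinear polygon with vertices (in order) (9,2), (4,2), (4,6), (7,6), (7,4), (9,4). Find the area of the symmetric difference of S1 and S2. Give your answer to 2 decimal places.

16.00

|S1| = 28, |S2| = 16, |S1∩S2| = 14.
|S1 △ S2| = |S1| + |S2| − 2·|S1∩S2| = 28 + 16 − 28 = 16.00.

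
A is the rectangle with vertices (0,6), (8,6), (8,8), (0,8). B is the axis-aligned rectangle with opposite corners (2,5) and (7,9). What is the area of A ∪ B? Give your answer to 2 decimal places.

By inclusion–exclusion:
Individual areas: |A| = 16, |B| = 20.
|A∩B|: x∈[2,7], y∈[6,8] → 5·2 = 10.
|A ∪ B| = 36 − 10 = 26.00.

26.00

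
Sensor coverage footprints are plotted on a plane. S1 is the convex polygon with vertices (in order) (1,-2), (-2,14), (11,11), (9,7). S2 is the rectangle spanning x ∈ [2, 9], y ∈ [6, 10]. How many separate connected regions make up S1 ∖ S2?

S1 ∖ S2 is a single connected region.

1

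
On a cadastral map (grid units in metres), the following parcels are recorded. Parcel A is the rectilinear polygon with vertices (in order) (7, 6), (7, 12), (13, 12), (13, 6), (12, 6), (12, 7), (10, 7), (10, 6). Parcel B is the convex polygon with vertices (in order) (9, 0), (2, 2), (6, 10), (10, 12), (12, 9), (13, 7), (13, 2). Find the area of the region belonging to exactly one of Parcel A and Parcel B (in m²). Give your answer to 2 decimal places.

|Parcel A| = 34, |Parcel B| = 86, |Parcel A∩Parcel B| = 24.75.
|Parcel A △ Parcel B| = |Parcel A| + |Parcel B| − 2·|Parcel A∩Parcel B| = 34 + 86 − 49.5 = 70.50.

70.50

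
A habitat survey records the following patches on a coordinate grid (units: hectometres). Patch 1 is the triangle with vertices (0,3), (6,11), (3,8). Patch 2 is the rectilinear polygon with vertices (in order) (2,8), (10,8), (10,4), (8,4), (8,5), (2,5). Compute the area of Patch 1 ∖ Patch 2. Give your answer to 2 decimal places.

|Patch 1| = 3, |Patch 1∩Patch 2| = 1.2083.
|Patch 1 ∖ Patch 2| = |Patch 1| − |Patch 1∩Patch 2| = 3 − 1.2083 = 1.79.

1.79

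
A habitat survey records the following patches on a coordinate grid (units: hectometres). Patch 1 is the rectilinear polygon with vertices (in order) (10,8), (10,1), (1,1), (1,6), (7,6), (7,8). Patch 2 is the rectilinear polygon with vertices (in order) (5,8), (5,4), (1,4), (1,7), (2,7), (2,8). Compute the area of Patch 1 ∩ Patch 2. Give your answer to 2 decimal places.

8.00

The intersection is the polygon with vertices (1,6), (5,6), (5,4), (1,4).
By the shoelace formula its area is 8.00.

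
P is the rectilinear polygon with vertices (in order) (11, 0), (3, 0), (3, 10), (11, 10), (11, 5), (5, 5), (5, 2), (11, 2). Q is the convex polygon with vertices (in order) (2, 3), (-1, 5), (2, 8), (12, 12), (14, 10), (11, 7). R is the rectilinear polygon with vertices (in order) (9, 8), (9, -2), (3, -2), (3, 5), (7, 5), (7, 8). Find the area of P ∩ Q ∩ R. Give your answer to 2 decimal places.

6.89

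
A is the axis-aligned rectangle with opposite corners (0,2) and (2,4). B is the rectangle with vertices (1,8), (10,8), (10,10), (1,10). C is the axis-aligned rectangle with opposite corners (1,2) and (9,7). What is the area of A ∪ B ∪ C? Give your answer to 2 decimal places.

By inclusion–exclusion:
Individual areas: |A| = 4, |B| = 18, |C| = 40.
|A∩B| = 0 (no overlap).
|A∩C|: x∈[1,2], y∈[2,4] → 1·2 = 2.
|B∩C| = 0 (no overlap).
|A∩B∩C| = 0.
|A ∪ B ∪ C| = 62 − 2 + 0 = 60.00.

60.00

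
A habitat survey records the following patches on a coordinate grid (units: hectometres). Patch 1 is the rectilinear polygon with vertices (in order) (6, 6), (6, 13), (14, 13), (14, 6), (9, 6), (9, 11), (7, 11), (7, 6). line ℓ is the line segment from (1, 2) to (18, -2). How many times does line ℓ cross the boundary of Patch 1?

The segment lies entirely outside Patch 1 and never meets its boundary.

0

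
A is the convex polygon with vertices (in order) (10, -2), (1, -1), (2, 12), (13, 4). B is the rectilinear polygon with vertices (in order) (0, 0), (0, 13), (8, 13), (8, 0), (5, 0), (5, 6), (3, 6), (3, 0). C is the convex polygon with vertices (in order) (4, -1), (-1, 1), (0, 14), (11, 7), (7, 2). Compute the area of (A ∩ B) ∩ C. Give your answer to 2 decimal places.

|A ∩ B| = 52.4476.
|(A ∩ B) ∩ C| = 47.79.

47.79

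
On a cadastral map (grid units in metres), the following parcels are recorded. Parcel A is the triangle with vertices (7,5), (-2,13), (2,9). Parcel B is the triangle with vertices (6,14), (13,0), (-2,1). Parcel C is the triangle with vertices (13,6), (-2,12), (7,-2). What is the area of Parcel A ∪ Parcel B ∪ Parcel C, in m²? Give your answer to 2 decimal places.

By inclusion–exclusion:
Individual areas: |Parcel A| = 2, |Parcel B| = 101.5, |Parcel C| = 78.
|Parcel A∩Parcel B| = 0.823.
|Parcel A∩Parcel C| = 1.8106.
|Parcel B∩Parcel C| = 57.3038.
|Parcel A∩Parcel B∩Parcel C| = 0.823.
|Parcel A ∪ Parcel B ∪ Parcel C| = 181.5 − 59.9375 + 0.823 = 122.39.

122.39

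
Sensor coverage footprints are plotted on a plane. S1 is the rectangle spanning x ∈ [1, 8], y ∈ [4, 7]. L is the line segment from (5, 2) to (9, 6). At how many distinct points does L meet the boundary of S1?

The segment meets the boundary at (8,5), (7,4).

2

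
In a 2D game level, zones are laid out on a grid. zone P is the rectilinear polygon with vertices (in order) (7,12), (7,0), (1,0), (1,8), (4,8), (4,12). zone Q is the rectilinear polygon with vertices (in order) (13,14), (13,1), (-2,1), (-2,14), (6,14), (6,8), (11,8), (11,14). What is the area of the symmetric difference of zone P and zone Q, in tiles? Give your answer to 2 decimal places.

|zone P| = 60, |zone Q| = 165, |zone P∩zone Q| = 50.
|zone P △ zone Q| = |zone P| + |zone Q| − 2·|zone P∩zone Q| = 60 + 165 − 100 = 125.00.

125.00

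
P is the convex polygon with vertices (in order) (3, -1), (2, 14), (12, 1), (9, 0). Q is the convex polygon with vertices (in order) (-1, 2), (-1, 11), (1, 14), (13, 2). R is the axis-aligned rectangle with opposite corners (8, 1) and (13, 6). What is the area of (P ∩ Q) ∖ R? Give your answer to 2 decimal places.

42.18

|P ∩ Q| = 48.9537.
|(P ∩ Q) ∩ R| = 6.7692.
|(P ∩ Q) ∖ R| = 48.9537 − 6.7692 = 42.18.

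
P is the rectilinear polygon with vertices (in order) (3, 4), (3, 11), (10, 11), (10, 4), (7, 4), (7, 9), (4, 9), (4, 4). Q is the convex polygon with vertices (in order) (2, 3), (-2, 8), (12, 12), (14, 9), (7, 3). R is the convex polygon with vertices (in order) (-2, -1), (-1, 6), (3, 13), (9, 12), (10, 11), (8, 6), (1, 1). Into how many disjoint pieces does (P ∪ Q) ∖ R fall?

2

(P ∪ Q) ∖ R splits into 2 disjoint pieces (area 30.2405, area 2.4581).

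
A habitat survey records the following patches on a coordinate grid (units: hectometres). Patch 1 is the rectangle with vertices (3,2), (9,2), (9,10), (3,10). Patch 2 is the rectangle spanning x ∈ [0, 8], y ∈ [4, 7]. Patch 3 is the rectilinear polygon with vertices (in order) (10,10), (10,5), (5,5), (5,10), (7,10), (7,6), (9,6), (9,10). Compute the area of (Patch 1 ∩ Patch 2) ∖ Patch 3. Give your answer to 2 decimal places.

10.00

|Patch 1 ∩ Patch 2| = 15.
|(Patch 1 ∩ Patch 2) ∩ Patch 3| = 5.
|(Patch 1 ∩ Patch 2) ∖ Patch 3| = 15 − 5 = 10.00.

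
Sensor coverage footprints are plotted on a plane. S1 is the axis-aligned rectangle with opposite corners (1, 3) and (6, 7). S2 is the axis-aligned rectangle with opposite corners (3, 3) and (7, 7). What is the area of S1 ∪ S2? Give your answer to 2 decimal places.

24.00

By inclusion–exclusion:
Individual areas: |S1| = 20, |S2| = 16.
|S1∩S2|: x∈[3,6], y∈[3,7] → 3·4 = 12.
|S1 ∪ S2| = 36 − 12 = 24.00.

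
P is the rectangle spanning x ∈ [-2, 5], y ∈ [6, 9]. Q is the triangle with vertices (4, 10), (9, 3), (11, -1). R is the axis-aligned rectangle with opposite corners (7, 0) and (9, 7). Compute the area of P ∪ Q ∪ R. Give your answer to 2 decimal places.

By inclusion–exclusion:
Individual areas: |P| = 21, |Q| = 3, |R| = 14.
|P∩Q| = 0.0468.
|P∩R| = 0 (no overlap).
|Q∩R| = 1.3714.
|P∩Q∩R| = 0.
|P ∪ Q ∪ R| = 38 − 1.4182 + 0 = 36.58.

36.58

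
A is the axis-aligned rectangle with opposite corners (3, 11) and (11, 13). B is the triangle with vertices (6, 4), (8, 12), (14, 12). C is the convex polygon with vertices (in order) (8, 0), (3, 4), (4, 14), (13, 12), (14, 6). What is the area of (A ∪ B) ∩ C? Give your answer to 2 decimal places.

34.15

|A ∪ B| = 36.875.
|(A ∪ B) ∩ C| = 34.15.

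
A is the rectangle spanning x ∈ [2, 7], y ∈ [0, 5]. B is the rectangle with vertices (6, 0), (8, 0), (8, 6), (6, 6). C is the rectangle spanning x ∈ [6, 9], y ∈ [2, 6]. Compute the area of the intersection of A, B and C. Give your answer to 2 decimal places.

The intersection is the polygon with vertices (7,2), (6,2), (6,5), (7,5).
By the shoelace formula its area is 3.00.

3.00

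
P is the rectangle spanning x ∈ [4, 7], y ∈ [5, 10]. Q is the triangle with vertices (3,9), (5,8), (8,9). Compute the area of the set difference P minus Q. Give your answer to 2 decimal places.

|P| = 15, |P∩Q| = 2.0833.
|P ∖ Q| = |P| − |P∩Q| = 15 − 2.0833 = 12.92.

12.92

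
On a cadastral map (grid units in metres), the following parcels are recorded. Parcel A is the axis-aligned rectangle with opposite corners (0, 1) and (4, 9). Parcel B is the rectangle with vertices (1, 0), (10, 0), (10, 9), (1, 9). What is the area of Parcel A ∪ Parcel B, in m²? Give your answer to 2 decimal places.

89.00

By inclusion–exclusion:
Individual areas: |Parcel A| = 32, |Parcel B| = 81.
|Parcel A∩Parcel B|: x∈[1,4], y∈[1,9] → 3·8 = 24.
|Parcel A ∪ Parcel B| = 113 − 24 = 89.00.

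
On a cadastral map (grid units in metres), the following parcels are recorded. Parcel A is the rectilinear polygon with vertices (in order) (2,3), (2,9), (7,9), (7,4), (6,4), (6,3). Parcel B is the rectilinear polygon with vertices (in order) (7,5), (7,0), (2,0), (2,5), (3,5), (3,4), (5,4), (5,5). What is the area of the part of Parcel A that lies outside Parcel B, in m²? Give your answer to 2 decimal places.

22.00

|Parcel A| = 29, |Parcel A∩Parcel B| = 7.
|Parcel A ∖ Parcel B| = |Parcel A| − |Parcel A∩Parcel B| = 29 − 7 = 22.00.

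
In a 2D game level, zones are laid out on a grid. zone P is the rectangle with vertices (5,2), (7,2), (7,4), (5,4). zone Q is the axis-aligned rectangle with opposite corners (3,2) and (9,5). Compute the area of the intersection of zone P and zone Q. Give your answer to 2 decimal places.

4.00

|zone P∩zone Q|: x∈[5,7], y∈[2,4] → 2·2 = 4.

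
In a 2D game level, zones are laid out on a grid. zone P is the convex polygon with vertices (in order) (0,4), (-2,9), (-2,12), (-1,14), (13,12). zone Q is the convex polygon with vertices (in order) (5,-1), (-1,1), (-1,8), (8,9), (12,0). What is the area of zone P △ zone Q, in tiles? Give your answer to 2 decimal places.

|zone P| = 78, |zone Q| = 98, |zone P∩zone Q| = 19.5587.
|zone P △ zone Q| = |zone P| + |zone Q| − 2·|zone P∩zone Q| = 78 + 98 − 39.1174 = 136.88.

136.88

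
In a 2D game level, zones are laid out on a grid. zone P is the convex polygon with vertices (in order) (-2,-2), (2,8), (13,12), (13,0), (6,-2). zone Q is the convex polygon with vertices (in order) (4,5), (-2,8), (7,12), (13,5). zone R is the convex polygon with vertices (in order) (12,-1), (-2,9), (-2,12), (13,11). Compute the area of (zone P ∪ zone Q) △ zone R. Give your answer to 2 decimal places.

85.87

|zone P ∪ zone Q| = 163.3432.
|(zone P ∪ zone Q) ∩ zone R| = 94.4867.
|(zone P ∪ zone Q) △ zone R| = 163.3432 + 111.5 − 188.9735 = 85.87.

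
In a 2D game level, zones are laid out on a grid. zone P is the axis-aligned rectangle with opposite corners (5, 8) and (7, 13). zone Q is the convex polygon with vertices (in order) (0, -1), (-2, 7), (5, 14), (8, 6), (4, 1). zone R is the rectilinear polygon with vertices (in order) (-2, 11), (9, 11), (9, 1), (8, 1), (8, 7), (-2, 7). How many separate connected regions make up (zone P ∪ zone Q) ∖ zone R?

2

(zone P ∪ zone Q) ∖ zone R splits into 2 disjoint pieces (area 8.6875, area 49.8125).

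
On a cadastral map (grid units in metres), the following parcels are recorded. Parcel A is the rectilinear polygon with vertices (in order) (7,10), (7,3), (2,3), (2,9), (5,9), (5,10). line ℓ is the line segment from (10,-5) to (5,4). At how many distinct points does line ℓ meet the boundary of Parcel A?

The segment meets the boundary at (5.556,3).

1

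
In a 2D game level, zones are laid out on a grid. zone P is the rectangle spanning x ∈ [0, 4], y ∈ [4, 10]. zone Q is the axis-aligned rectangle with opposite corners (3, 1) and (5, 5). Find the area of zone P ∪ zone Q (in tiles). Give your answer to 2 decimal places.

31.00

By inclusion–exclusion:
Individual areas: |zone P| = 24, |zone Q| = 8.
|zone P∩zone Q|: x∈[3,4], y∈[4,5] → 1·1 = 1.
|zone P ∪ zone Q| = 32 − 1 = 31.00.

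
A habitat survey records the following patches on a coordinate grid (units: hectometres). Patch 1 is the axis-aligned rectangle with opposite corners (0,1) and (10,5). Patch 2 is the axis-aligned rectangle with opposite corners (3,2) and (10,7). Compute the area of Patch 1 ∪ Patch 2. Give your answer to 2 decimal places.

By inclusion–exclusion:
Individual areas: |Patch 1| = 40, |Patch 2| = 35.
|Patch 1∩Patch 2|: x∈[3,10], y∈[2,5] → 7·3 = 21.
|Patch 1 ∪ Patch 2| = 75 − 21 = 54.00.

54.00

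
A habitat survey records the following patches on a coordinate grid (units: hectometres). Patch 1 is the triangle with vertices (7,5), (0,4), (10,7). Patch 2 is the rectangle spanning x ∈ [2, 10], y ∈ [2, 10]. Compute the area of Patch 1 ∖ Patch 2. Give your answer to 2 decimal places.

0.31

|Patch 1| = 5.5, |Patch 1∩Patch 2| = 5.1857.
|Patch 1 ∖ Patch 2| = |Patch 1| − |Patch 1∩Patch 2| = 5.5 − 5.1857 = 0.31.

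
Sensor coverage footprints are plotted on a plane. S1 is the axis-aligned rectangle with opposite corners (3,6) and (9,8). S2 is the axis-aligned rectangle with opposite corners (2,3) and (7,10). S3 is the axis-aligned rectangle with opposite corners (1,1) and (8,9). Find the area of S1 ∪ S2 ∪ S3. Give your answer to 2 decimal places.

63.00

By inclusion–exclusion:
Individual areas: |S1| = 12, |S2| = 35, |S3| = 56.
|S1∩S2|: x∈[3,7], y∈[6,8] → 4·2 = 8.
|S1∩S3|: x∈[3,8], y∈[6,8] → 5·2 = 10.
|S2∩S3|: x∈[2,7], y∈[3,9] → 5·6 = 30.
|S1∩S2∩S3| = 8.
|S1 ∪ S2 ∪ S3| = 103 − 48 + 8 = 63.00.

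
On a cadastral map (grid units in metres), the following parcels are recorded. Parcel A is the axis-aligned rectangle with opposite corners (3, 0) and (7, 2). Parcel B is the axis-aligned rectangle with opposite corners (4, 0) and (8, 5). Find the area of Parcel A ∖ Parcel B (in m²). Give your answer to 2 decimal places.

|Parcel A∩Parcel B|: x∈[4,7], y∈[0,2] → 3·2 = 6.
|Parcel A| = 8.
|Parcel A ∖ Parcel B| = |Parcel A| − |Parcel A∩Parcel B| = 8 − 6 = 2.00.

2.00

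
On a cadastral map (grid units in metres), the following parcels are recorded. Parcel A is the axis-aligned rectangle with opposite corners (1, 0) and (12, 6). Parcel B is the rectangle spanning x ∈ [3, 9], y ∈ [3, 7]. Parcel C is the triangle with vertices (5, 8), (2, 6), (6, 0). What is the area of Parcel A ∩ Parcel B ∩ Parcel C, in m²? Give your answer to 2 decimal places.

6.56

The intersection is the polygon with vertices (4,3), (3,4.5), (3,6), (5.25,6), (5.625,3).
By the shoelace formula its area is 6.56.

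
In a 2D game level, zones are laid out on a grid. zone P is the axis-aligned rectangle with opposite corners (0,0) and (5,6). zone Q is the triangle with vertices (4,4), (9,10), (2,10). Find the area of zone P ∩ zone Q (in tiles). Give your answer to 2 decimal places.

The intersection is the polygon with vertices (5,6), (5,5.2), (4,4), (3.333,6).
By the shoelace formula its area is 2.07.

2.07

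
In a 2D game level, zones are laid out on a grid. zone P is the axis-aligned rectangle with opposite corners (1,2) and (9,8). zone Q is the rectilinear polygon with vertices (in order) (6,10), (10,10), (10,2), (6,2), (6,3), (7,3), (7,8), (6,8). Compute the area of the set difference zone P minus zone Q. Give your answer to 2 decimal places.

|zone P| = 48, |zone P∩zone Q| = 13.
|zone P ∖ zone Q| = |zone P| − |zone P∩zone Q| = 48 − 13 = 35.00.

35.00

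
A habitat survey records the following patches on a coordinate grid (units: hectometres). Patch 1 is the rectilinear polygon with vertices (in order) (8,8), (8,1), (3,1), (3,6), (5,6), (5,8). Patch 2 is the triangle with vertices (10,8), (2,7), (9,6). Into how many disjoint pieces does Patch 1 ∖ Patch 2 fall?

2

Patch 1 ∖ Patch 2 splits into 2 disjoint pieces (area 1.3125, area 26.0714).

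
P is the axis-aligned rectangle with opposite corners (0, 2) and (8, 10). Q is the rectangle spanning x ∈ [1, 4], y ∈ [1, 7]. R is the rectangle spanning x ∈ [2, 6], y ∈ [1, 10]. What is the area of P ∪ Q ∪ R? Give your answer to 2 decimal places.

69.00

By inclusion–exclusion:
Individual areas: |P| = 64, |Q| = 18, |R| = 36.
|P∩Q|: x∈[1,4], y∈[2,7] → 3·5 = 15.
|P∩R|: x∈[2,6], y∈[2,10] → 4·8 = 32.
|Q∩R|: x∈[2,4], y∈[1,7] → 2·6 = 12.
|P∩Q∩R| = 10.
|P ∪ Q ∪ R| = 118 − 59 + 10 = 69.00.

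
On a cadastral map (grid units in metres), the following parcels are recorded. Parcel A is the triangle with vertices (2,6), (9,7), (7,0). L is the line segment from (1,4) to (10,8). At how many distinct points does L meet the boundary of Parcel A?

The segment meets the boundary at (7.158,6.737), (2.946,4.865).

2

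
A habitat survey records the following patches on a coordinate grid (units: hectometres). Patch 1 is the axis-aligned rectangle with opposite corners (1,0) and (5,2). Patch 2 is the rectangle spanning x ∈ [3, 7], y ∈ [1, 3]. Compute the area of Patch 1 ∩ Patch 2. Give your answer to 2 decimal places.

|Patch 1∩Patch 2|: x∈[3,5], y∈[1,2] → 2·1 = 2.

2.00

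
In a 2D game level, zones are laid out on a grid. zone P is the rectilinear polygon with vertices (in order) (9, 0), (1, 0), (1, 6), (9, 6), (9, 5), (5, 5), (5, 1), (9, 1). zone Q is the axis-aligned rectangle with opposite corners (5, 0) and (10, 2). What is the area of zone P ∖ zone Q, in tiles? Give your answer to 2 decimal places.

|zone P| = 32, |zone P∩zone Q| = 4.
|zone P ∖ zone Q| = |zone P| − |zone P∩zone Q| = 32 − 4 = 28.00.

28.00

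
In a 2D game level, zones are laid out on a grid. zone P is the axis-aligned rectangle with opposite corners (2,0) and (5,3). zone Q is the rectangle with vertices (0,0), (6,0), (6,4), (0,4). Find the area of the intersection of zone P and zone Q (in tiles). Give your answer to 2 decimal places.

|zone P∩zone Q|: x∈[2,5], y∈[0,3] → 3·3 = 9.

9.00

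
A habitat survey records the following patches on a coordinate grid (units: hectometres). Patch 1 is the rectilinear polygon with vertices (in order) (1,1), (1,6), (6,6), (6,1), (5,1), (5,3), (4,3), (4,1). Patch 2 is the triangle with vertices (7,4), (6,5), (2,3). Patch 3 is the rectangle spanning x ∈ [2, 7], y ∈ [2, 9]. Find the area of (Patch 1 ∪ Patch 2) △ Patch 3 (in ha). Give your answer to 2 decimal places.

|Patch 1 ∪ Patch 2| = 23.6.
|(Patch 1 ∪ Patch 2) ∩ Patch 3| = 15.6.
|(Patch 1 ∪ Patch 2) △ Patch 3| = 23.6 + 35 − 31.2 = 27.40.

27.40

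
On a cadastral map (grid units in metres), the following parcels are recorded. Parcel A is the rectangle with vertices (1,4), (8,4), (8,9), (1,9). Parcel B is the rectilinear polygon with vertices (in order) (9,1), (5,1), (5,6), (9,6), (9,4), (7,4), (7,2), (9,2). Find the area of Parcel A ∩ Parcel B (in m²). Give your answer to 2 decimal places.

6.00

The intersection is the polygon with vertices (8,4), (7,4), (5,4), (5,6), (8,6).
By the shoelace formula its area is 6.00.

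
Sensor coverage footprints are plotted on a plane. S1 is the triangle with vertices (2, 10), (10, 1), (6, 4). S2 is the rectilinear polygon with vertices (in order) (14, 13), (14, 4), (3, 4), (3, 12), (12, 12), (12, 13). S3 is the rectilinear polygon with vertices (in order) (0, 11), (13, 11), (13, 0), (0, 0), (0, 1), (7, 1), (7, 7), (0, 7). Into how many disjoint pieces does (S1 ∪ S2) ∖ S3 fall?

(S1 ∪ S2) ∖ S3 splits into 2 disjoint pieces (area 20, area 12.375).

2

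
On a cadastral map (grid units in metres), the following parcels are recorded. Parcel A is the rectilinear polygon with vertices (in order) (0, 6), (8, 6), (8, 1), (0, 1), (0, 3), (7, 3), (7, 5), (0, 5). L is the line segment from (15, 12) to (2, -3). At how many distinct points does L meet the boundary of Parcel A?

The segment meets the boundary at (5.467,1), (8,3.923).

2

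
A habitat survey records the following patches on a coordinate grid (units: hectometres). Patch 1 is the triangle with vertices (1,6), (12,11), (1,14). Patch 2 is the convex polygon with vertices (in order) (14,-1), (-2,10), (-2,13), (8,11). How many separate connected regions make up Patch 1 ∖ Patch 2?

Patch 1 ∖ Patch 2 splits into 2 disjoint pieces (area 1.6435, area 14.563).

2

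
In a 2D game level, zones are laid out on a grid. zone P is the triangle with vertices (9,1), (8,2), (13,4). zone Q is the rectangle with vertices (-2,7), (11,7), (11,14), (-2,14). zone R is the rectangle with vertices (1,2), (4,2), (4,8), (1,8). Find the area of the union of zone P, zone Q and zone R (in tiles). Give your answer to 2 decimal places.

109.50

By inclusion–exclusion:
Individual areas: |zone P| = 3.5, |zone Q| = 91, |zone R| = 18.
|zone P∩zone Q| = 0.
|zone P∩zone R| = 0.
|zone Q∩zone R|: x∈[1,4], y∈[7,8] → 3·1 = 3.
|zone P∩zone Q∩zone R| = 0.
|zone P ∪ zone Q ∪ zone R| = 112.5 − 3 + 0 = 109.50.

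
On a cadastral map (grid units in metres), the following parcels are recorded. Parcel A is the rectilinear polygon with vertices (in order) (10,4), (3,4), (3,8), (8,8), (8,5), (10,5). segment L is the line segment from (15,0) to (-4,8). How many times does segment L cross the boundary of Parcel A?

The segment meets the boundary at (3,5.053), (5.5,4).

2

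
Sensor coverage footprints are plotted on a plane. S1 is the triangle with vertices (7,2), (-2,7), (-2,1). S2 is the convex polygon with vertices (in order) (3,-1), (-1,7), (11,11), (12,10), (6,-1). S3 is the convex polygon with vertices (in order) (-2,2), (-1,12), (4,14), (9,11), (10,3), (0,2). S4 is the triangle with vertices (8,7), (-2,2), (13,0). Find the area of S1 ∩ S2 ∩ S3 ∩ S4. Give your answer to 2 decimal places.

6.24

The intersection is the polygon with vertices (5.932,2.593), (1.429,2.143), (0.8,3.4), (2.737,4.368).
By the shoelace formula its area is 6.24.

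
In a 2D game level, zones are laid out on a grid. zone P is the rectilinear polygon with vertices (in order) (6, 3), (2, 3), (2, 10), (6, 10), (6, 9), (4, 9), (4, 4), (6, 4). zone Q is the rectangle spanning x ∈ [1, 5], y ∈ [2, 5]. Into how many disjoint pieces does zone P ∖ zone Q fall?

2

zone P ∖ zone Q splits into 2 disjoint pieces (area 1, area 12).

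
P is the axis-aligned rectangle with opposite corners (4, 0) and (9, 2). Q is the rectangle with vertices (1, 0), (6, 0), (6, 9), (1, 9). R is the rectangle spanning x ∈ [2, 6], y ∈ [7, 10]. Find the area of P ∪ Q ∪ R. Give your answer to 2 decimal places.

55.00

By inclusion–exclusion:
Individual areas: |P| = 10, |Q| = 45, |R| = 12.
|P∩Q|: x∈[4,6], y∈[0,2] → 2·2 = 4.
|P∩R| = 0 (no overlap).
|Q∩R|: x∈[2,6], y∈[7,9] → 4·2 = 8.
|P∩Q∩R| = 0.
|P ∪ Q ∪ R| = 67 − 12 + 0 = 55.00.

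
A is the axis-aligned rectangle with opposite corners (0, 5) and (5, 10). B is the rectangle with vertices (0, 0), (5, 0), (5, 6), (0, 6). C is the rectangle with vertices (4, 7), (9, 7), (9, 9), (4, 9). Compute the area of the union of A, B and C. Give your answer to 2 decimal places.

58.00

By inclusion–exclusion:
Individual areas: |A| = 25, |B| = 30, |C| = 10.
|A∩B|: x∈[0,5], y∈[5,6] → 5·1 = 5.
|A∩C|: x∈[4,5], y∈[7,9] → 1·2 = 2.
|B∩C| = 0 (no overlap).
|A∩B∩C| = 0.
|A ∪ B ∪ C| = 65 − 7 + 0 = 58.00.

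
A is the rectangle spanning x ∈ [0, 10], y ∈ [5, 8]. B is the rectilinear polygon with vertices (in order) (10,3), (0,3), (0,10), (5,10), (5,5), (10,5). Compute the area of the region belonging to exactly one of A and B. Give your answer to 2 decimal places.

45.00

|A| = 30, |B| = 45, |A∩B| = 15.
|A △ B| = |A| + |B| − 2·|A∩B| = 30 + 45 − 30 = 45.00.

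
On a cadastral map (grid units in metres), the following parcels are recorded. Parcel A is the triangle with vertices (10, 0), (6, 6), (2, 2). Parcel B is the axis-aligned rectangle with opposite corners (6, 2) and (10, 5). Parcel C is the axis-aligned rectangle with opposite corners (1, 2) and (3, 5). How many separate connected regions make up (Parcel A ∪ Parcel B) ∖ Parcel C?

1

(Parcel A ∪ Parcel B) ∖ Parcel C is a single connected region.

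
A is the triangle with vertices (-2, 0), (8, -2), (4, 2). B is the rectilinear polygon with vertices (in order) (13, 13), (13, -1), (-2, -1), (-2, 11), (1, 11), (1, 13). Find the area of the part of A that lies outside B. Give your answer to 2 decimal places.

2.00

|A| = 16, |A∩B| = 14.
|A ∖ B| = |A| − |A∩B| = 16 − 14 = 2.00.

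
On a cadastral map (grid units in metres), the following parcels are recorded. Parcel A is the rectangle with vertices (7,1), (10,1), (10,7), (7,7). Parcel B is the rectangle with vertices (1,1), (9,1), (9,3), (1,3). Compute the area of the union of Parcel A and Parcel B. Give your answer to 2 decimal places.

30.00

By inclusion–exclusion:
Individual areas: |Parcel A| = 18, |Parcel B| = 16.
|Parcel A∩Parcel B|: x∈[7,9], y∈[1,3] → 2·2 = 4.
|Parcel A ∪ Parcel B| = 34 − 4 = 30.00.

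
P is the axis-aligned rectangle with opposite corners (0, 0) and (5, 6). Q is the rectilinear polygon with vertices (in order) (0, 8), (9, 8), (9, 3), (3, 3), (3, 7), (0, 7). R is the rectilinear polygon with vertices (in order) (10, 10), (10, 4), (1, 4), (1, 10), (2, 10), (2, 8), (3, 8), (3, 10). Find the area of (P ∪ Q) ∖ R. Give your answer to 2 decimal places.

27.00

|P ∪ Q| = 57.
|(P ∪ Q) ∩ R| = 30.
|(P ∪ Q) ∖ R| = 57 − 30 = 27.00.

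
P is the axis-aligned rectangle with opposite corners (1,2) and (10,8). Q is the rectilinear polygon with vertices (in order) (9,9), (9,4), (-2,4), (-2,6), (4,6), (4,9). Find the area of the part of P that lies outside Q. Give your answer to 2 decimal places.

|P| = 54, |P∩Q| = 26.
|P ∖ Q| = |P| − |P∩Q| = 54 − 26 = 28.00.

28.00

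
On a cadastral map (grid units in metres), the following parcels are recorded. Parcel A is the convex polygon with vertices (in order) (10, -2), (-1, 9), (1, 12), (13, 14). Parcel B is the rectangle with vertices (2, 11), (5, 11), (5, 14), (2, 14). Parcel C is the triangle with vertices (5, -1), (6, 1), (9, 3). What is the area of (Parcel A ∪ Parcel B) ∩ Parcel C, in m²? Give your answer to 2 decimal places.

0.80

The region (Parcel A ∪ Parcel B) ∩ Parcel C is the polygon with vertices (6.6,1.4), (9,3), (7,1).
By the shoelace formula its area is 0.80.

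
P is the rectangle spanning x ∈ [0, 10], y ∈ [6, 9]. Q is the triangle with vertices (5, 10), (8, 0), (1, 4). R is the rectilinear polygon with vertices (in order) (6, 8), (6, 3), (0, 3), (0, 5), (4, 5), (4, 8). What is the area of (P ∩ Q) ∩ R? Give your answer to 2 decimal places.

The region (P ∩ Q) ∩ R is the polygon with vertices (6,6.667), (6,6), (4,6), (4,8), (5.6,8).
By the shoelace formula its area is 3.73.

3.73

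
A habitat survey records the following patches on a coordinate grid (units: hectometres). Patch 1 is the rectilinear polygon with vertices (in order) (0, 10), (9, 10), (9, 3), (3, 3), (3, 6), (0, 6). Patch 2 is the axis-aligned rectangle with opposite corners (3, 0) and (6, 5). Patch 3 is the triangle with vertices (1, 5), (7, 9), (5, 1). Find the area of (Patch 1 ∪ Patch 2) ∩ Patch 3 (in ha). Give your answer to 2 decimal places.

16.75

The region (Patch 1 ∪ Patch 2) ∩ Patch 3 is the polygon with vertices (3,5), (3,6), (2.5,6), (7,9), (5,1), (3,3).
By the shoelace formula its area is 16.75.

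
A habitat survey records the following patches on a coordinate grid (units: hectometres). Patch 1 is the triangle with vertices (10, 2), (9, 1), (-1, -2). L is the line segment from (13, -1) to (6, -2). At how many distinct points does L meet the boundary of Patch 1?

0

The segment lies entirely outside Patch 1 and never meets its boundary.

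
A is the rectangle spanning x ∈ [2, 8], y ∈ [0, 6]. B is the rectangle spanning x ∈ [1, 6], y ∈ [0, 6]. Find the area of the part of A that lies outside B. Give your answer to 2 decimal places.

12.00

|A∩B|: x∈[2,6], y∈[0,6] → 4·6 = 24.
|A| = 36.
|A ∖ B| = |A| − |A∩B| = 36 − 24 = 12.00.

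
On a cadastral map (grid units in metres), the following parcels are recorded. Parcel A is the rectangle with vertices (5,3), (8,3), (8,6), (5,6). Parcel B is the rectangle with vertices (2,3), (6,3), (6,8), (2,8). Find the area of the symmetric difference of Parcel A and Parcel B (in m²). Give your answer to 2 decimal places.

|Parcel A∩Parcel B|: x∈[5,6], y∈[3,6] → 1·3 = 3.
|Parcel A △ Parcel B| = |Parcel A| + |Parcel B| − 2·|Parcel A∩Parcel B| = 9 + 20 − 6 = 23.00.

23.00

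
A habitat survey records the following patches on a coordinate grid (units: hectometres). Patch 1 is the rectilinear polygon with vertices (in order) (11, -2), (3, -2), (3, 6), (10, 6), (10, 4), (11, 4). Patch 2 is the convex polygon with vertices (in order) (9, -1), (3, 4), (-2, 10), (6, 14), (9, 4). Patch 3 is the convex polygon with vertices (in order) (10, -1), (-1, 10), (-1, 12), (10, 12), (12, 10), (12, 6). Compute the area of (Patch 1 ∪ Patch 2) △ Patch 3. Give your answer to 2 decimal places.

|Patch 1 ∪ Patch 2| = 114.6.
|(Patch 1 ∪ Patch 2) ∩ Patch 3| = 68.5.
|(Patch 1 ∪ Patch 2) △ Patch 3| = 114.6 + 99.5 − 137 = 77.10.

77.10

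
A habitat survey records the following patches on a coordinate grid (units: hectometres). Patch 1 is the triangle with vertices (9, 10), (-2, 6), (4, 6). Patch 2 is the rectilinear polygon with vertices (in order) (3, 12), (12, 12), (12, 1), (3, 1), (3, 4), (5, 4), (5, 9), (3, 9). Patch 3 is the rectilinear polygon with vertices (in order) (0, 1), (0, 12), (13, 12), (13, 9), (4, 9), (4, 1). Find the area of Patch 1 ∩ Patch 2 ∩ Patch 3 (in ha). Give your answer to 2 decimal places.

0.75

The intersection is the polygon with vertices (7.75,9), (6.25,9), (9,10).
By the shoelace formula its area is 0.75.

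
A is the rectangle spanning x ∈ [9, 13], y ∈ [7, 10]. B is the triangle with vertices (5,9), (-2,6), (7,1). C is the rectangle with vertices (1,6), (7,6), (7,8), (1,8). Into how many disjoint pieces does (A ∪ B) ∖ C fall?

(A ∪ B) ∖ C splits into 3 disjoint pieces (area 12, area 1.2917, area 21.3036).

3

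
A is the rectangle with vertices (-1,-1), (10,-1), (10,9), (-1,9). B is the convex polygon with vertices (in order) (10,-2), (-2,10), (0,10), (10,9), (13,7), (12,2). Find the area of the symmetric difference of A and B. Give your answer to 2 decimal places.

76.50

|A| = 110, |B| = 86.5, |A∩B| = 60.
|A △ B| = |A| + |B| − 2·|A∩B| = 110 + 86.5 − 120 = 76.50.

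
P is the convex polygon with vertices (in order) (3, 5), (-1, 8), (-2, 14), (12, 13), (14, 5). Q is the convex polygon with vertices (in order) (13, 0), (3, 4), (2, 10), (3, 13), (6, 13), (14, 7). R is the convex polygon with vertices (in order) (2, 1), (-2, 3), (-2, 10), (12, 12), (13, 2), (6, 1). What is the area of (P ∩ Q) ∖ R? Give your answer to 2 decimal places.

12.05

|P ∩ Q| = 67.6855.
|(P ∩ Q) ∩ R| = 55.6326.
|(P ∩ Q) ∖ R| = 67.6855 − 55.6326 = 12.05.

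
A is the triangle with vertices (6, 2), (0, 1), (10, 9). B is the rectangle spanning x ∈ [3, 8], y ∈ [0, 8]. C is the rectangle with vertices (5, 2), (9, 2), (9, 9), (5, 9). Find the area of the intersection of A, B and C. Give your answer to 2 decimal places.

The intersection is the polygon with vertices (8,7.4), (8,5.5), (6,2), (5,2), (5,5).
By the shoelace formula its area is 9.10.

9.10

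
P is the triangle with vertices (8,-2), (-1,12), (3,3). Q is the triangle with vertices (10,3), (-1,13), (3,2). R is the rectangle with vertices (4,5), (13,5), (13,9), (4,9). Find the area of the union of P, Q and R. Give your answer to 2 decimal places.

73.70

By inclusion–exclusion:
Individual areas: |P| = 12.5, |Q| = 40.5, |R| = 36.
|P∩Q| = 8.7381.
|P∩R| = 0.
|Q∩R| = 6.5636.
|P∩Q∩R| = 0.
|P ∪ Q ∪ R| = 89 − 15.3018 + 0 = 73.70.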